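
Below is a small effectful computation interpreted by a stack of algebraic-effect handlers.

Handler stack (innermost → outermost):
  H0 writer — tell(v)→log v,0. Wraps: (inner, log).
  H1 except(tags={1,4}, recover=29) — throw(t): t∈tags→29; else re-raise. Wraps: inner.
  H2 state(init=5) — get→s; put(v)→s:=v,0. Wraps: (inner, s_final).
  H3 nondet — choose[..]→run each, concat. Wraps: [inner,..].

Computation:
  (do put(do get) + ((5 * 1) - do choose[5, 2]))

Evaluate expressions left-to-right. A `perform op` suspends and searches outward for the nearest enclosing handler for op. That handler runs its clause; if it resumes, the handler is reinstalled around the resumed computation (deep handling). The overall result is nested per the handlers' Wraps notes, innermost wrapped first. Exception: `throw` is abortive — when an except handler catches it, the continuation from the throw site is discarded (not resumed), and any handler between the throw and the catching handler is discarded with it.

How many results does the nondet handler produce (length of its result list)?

Evaluation trace:
get @ H2 ⇒ 5
put(5) @ H2 ⇒ s:=5
choose[5, 2] @ H3
  branch[0] choose=5:
    H0 returns (0, ())
    H1 returns (0, ())
    H2 returns ((0, ()), 5)
    H3 returns [((0, ()), 5)]
  branch[1] choose=2:
    H0 returns (3, ())
    H1 returns (3, ())
    H2 returns ((3, ()), 5)
    H3 returns [((3, ()), 5)]
= [((0, ()), 5), ((3, ()), 5)]

Answer: 2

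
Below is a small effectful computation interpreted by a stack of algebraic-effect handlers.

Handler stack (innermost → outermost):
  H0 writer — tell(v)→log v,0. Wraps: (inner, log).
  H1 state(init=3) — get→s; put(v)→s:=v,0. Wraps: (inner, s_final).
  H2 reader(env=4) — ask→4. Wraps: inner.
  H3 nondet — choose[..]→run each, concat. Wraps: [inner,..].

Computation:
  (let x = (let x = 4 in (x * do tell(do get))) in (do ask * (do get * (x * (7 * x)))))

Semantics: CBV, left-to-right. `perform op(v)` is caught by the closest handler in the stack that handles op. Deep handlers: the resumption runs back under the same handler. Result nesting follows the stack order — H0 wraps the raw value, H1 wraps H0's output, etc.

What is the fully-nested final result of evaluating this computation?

Answer: [((0, (3)), 3)]

Working:
get @ H1 ⇒ 3
tell(3) @ H0 ⇒ log+=3
ask @ H2 ⇒ 4
get @ H1 ⇒ 3
H0 returns (0, (3))
H1 returns ((0, (3)), 3)
H2 returns ((0, (3)), 3)
H3 returns [((0, (3)), 3)]
= [((0, (3)), 3)]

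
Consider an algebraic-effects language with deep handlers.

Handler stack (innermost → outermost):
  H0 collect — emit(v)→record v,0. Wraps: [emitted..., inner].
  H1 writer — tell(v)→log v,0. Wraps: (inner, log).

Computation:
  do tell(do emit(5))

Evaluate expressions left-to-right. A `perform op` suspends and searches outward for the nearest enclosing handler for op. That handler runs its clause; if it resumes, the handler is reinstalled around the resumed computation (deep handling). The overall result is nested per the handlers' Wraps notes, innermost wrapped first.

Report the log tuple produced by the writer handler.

Answer: (0)

Working:
emit(5) @ H0 ⇒ out+=5
tell(0) @ H1 ⇒ log+=0
H0 returns [5, 0]
H1 returns ([5, 0], (0))
= ([5, 0], (0))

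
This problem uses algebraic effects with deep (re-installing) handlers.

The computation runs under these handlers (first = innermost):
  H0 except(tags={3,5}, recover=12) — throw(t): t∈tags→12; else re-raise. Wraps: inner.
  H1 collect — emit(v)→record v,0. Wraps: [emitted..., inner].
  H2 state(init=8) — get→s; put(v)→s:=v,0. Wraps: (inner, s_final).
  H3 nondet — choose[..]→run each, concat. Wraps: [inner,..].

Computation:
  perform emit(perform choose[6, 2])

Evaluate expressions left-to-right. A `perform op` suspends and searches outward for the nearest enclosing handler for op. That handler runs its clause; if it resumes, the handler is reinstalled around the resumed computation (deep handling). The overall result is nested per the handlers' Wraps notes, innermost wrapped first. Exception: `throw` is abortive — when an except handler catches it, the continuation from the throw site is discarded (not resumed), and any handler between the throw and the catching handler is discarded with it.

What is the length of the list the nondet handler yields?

Evaluation trace:
choose[6, 2] @ H3
  branch[0] choose=6:
    emit(6) @ H1 ⇒ out+=6
    H0 returns 0
    H1 returns [6, 0]
    H2 returns ([6, 0], 8)
    H3 returns [([6, 0], 8)]
  branch[1] choose=2:
    emit(2) @ H1 ⇒ out+=2
    H0 returns 0
    H1 returns [2, 0]
    H2 returns ([2, 0], 8)
    H3 returns [([2, 0], 8)]
= [([6, 0], 8), ([2, 0], 8)]

Answer: 2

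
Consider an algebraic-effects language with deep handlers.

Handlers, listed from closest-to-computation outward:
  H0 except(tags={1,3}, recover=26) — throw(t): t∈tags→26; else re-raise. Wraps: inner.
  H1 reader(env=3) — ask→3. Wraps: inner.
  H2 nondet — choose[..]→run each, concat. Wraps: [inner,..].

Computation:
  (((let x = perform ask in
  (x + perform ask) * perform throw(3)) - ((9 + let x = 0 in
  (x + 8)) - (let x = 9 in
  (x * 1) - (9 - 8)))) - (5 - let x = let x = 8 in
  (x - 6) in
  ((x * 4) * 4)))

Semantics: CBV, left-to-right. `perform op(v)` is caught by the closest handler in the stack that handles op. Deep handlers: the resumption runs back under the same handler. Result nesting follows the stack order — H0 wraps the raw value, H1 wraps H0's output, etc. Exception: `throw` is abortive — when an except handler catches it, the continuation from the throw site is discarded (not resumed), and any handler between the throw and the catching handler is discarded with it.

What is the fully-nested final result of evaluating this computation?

Answer: [26]

Step-by-step:
ask @ H1 ⇒ 3
ask @ H1 ⇒ 3
throw(3) @ H0 caught ⇒ 26
H1 returns 26
H2 returns [26]
= [26]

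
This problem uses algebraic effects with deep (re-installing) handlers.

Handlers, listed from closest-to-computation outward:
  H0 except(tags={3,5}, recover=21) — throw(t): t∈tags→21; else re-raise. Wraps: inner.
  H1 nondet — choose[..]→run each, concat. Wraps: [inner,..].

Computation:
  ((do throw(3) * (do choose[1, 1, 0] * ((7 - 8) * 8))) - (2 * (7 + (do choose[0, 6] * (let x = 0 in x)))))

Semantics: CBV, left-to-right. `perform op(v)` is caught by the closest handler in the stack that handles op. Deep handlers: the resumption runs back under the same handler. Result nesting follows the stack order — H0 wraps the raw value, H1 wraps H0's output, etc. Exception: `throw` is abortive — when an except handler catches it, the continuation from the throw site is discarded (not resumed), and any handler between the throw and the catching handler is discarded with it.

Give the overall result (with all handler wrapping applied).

Answer: [21]

Evaluation trace:
throw(3) @ H0 caught ⇒ 21
H1 returns [21]
= [21]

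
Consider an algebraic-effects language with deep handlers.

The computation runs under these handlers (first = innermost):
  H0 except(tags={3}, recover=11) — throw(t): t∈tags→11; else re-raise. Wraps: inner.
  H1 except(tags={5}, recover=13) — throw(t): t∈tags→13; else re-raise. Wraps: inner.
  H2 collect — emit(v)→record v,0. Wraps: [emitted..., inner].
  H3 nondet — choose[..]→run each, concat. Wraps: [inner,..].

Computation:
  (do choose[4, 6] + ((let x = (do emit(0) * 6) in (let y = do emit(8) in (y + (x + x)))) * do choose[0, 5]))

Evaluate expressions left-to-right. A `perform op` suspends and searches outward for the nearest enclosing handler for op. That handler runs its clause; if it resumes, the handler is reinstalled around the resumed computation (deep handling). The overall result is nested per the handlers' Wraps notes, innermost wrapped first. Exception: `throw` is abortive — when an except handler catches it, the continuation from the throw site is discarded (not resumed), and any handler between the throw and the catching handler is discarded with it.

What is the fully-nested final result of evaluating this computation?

Answer: [[0, 8, 4], [0, 8, 4], [0, 8, 6], [0, 8, 6]]

Working:
choose[4, 6] @ H3
  branch[0] choose=4:
    emit(0) @ H2 ⇒ out+=0
    emit(8) @ H2 ⇒ out+=8
    choose[0, 5] @ H3
      branch[0] choose=0:
        H0 returns 4
        H1 returns 4
        H2 returns [0, 8, 4]
        H3 returns [[0, 8, 4]]
      branch[1] choose=5:
        H0 returns 4
        H1 returns 4
        H2 returns [0, 8, 4]
        H3 returns [[0, 8, 4]]
  branch[1] choose=6:
    emit(0) @ H2 ⇒ out+=0
    emit(8) @ H2 ⇒ out+=8
    choose[0, 5] @ H3
      branch[0] choose=0:
        H0 returns 6
        H1 returns 6
        H2 returns [0, 8, 6]
        H3 returns [[0, 8, 6]]
      branch[1] choose=5:
        H0 returns 6
        H1 returns 6
        H2 returns [0, 8, 6]
        H3 returns [[0, 8, 6]]
= [[0, 8, 4], [0, 8, 4], [0, 8, 6], [0, 8, 6]]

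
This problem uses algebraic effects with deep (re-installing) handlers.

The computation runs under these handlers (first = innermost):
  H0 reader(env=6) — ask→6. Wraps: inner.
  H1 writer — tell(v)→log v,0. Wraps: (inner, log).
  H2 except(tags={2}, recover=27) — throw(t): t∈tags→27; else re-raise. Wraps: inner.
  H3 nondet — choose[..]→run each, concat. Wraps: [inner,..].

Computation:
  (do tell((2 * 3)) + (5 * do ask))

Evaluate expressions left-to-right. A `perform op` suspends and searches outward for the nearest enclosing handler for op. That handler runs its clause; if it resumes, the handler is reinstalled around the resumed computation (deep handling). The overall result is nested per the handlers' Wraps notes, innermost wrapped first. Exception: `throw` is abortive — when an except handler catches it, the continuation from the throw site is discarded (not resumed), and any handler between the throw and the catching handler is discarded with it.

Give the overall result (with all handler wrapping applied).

Answer: [(30, (6))]

Working:
tell(6) @ H1 ⇒ log+=6
ask @ H0 ⇒ 6
H0 returns 30
H1 returns (30, (6))
H2 returns (30, (6))
H3 returns [(30, (6))]
= [(30, (6))]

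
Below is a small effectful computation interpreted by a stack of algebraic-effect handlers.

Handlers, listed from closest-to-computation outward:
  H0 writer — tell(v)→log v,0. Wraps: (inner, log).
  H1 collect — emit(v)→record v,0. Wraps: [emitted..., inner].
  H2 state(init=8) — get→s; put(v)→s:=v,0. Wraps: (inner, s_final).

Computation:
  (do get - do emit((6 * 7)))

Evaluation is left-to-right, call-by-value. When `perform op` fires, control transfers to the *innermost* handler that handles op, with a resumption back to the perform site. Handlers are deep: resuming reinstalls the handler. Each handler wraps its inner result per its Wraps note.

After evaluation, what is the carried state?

Answer: 8

Working:
get @ H2 ⇒ 8
emit(42) @ H1 ⇒ out+=42
H0 returns (8, ())
H1 returns [42, (8, ())]
H2 returns ([42, (8, ())], 8)
= ([42, (8, ())], 8)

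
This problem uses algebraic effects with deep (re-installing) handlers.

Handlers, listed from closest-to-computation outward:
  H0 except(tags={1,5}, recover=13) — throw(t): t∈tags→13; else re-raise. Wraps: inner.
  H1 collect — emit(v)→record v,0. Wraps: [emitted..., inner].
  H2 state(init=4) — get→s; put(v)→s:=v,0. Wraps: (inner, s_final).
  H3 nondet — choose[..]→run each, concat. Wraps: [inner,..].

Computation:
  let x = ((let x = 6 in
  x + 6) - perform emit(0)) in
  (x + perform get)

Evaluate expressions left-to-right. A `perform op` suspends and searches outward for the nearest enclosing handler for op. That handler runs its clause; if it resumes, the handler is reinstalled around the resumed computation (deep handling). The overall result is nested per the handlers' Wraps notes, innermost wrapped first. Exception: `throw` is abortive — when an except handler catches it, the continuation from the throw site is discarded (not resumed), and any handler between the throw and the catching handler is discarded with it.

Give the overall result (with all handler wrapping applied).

Evaluation trace:
emit(0) @ H1 ⇒ out+=0
get @ H2 ⇒ 4
H0 returns 16
H1 returns [0, 16]
H2 returns ([0, 16], 4)
H3 returns [([0, 16], 4)]
= [([0, 16], 4)]

Answer: [([0, 16], 4)]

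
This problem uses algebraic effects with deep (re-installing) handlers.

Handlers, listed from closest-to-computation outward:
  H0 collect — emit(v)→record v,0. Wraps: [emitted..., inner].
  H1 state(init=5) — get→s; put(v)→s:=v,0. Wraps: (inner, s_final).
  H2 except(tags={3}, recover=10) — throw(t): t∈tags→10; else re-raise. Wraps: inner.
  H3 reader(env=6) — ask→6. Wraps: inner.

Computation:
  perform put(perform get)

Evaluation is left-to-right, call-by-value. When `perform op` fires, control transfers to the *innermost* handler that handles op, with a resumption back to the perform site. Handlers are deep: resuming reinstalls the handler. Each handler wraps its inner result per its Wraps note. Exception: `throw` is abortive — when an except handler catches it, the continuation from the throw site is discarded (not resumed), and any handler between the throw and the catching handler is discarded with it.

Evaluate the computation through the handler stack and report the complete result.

Evaluation trace:
get @ H1 ⇒ 5
put(5) @ H1 ⇒ s:=5
H0 returns [0]
H1 returns ([0], 5)
H2 returns ([0], 5)
H3 returns ([0], 5)
= ([0], 5)

Answer: ([0], 5)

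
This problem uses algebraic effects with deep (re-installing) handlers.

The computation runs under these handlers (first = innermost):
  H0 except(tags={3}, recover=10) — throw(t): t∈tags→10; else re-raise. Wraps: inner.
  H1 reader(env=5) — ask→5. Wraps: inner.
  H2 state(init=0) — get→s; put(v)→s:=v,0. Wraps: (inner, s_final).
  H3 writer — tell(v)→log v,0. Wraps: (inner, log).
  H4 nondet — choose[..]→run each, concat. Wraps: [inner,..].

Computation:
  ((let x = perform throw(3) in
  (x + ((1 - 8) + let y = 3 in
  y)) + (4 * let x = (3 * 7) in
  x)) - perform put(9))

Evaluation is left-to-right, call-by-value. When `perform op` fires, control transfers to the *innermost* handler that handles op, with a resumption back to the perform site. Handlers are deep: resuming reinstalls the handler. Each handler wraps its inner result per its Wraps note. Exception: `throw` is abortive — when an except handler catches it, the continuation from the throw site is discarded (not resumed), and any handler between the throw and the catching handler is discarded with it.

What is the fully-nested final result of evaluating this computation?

Evaluation trace:
throw(3) @ H0 caught ⇒ 10
H1 returns 10
H2 returns (10, 0)
H3 returns ((10, 0), ())
H4 returns [((10, 0), ())]
= [((10, 0), ())]

Answer: [((10, 0), ())]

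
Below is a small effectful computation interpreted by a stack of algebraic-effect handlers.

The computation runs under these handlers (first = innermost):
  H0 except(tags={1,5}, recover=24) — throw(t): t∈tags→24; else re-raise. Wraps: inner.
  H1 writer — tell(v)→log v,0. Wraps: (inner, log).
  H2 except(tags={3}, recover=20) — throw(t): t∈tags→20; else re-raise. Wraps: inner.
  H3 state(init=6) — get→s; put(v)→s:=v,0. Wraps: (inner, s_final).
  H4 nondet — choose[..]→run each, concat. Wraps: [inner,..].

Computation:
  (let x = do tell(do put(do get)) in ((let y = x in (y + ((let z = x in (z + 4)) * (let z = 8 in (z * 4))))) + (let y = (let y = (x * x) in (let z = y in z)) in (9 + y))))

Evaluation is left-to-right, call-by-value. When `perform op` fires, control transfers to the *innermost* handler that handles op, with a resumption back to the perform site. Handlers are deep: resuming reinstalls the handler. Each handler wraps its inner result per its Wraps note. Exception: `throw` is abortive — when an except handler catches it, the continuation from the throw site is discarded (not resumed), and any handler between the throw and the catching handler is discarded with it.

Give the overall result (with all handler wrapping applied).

Answer: [((137, (0)), 6)]

Step-by-step:
get @ H3 ⇒ 6
put(6) @ H3 ⇒ s:=6
tell(0) @ H1 ⇒ log+=0
H0 returns 137
H1 returns (137, (0))
H2 returns (137, (0))
H3 returns ((137, (0)), 6)
H4 returns [((137, (0)), 6)]
= [((137, (0)), 6)]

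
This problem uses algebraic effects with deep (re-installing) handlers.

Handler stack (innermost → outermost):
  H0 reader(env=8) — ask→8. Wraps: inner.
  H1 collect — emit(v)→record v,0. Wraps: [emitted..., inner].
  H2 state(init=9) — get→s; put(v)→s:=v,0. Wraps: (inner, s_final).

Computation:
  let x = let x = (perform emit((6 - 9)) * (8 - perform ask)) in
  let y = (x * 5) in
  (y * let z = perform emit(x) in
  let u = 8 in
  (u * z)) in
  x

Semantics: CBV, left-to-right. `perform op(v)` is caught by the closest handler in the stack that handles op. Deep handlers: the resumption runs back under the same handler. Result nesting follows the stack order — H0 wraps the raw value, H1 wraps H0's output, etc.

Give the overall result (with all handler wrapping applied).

Evaluation trace:
emit(-3) @ H1 ⇒ out+=-3
ask @ H0 ⇒ 8
emit(0) @ H1 ⇒ out+=0
H0 returns 0
H1 returns [-3, 0, 0]
H2 returns ([-3, 0, 0], 9)
= ([-3, 0, 0], 9)

Answer: ([-3, 0, 0], 9)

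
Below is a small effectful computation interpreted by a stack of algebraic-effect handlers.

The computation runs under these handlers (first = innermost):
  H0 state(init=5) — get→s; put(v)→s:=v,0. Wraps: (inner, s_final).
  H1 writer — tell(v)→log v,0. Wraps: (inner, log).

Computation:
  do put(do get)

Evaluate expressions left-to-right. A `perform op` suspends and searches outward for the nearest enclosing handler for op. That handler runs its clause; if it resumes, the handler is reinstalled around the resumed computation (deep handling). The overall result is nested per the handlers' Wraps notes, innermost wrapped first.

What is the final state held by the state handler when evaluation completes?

Evaluation trace:
get @ H0 ⇒ 5
put(5) @ H0 ⇒ s:=5
H0 returns (0, 5)
H1 returns ((0, 5), ())
= ((0, 5), ())

Answer: 5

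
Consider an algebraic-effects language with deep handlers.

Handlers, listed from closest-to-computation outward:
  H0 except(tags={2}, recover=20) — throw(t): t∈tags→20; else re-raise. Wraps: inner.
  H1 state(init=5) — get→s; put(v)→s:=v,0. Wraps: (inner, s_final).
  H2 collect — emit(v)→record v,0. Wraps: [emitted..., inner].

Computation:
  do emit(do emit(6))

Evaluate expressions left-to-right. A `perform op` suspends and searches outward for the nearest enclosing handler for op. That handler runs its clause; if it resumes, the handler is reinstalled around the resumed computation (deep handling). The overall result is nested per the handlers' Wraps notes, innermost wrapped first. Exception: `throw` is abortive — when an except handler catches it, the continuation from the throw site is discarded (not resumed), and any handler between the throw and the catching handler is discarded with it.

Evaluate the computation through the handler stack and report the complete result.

Answer: [6, 0, (0, 5)]

Evaluation trace:
emit(6) @ H2 ⇒ out+=6
emit(0) @ H2 ⇒ out+=0
H0 returns 0
H1 returns (0, 5)
H2 returns [6, 0, (0, 5)]
= [6, 0, (0, 5)]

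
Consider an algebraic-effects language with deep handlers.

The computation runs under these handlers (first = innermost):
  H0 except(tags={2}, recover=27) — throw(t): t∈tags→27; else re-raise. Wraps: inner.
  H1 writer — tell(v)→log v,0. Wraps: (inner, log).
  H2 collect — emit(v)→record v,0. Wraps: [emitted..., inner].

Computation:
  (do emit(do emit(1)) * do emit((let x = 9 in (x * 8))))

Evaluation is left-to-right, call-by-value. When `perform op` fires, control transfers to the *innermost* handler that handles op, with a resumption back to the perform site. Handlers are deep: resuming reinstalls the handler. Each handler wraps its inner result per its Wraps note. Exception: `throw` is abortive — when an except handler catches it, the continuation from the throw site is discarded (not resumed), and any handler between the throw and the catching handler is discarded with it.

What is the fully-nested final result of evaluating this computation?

Working:
emit(1) @ H2 ⇒ out+=1
emit(0) @ H2 ⇒ out+=0
emit(72) @ H2 ⇒ out+=72
H0 returns 0
H1 returns (0, ())
H2 returns [1, 0, 72, (0, ())]
= [1, 0, 72, (0, ())]

Answer: [1, 0, 72, (0, ())]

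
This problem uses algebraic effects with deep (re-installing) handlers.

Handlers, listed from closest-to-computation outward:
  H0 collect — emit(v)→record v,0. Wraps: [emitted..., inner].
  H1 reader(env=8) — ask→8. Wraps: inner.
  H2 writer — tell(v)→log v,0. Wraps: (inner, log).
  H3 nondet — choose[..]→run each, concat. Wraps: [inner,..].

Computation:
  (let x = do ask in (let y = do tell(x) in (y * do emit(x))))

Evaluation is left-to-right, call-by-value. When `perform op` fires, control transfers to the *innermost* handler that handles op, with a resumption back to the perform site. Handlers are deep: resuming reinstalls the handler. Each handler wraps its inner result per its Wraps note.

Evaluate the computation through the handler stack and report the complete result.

Step-by-step:
ask @ H1 ⇒ 8
tell(8) @ H2 ⇒ log+=8
emit(8) @ H0 ⇒ out+=8
H0 returns [8, 0]
H1 returns [8, 0]
H2 returns ([8, 0], (8))
H3 returns [([8, 0], (8))]
= [([8, 0], (8))]

Answer: [([8, 0], (8))]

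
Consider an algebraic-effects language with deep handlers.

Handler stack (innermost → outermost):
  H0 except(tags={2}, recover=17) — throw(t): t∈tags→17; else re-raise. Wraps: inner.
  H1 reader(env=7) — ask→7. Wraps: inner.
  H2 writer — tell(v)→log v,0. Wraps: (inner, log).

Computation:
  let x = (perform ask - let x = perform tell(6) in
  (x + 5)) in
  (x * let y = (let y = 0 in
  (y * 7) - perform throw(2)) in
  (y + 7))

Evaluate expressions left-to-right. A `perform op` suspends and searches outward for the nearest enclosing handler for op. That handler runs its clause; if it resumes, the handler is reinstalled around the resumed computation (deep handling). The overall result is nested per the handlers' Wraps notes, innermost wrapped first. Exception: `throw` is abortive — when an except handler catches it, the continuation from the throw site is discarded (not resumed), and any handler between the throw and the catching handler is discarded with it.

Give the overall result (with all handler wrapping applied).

Answer: (17, (6))

Step-by-step:
ask @ H1 ⇒ 7
tell(6) @ H2 ⇒ log+=6
throw(2) @ H0 caught ⇒ 17
H1 returns 17
H2 returns (17, (6))
= (17, (6))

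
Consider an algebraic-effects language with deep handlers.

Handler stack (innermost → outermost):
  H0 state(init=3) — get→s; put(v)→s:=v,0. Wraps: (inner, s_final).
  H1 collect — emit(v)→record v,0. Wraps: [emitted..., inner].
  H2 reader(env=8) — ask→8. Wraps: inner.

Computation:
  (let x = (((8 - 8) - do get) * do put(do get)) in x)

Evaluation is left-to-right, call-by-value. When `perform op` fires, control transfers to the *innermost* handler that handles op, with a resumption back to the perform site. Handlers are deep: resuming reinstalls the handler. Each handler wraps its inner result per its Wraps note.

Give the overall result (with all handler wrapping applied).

Working:
get @ H0 ⇒ 3
get @ H0 ⇒ 3
put(3) @ H0 ⇒ s:=3
H0 returns (0, 3)
H1 returns [(0, 3)]
H2 returns [(0, 3)]
= [(0, 3)]

Answer: [(0, 3)]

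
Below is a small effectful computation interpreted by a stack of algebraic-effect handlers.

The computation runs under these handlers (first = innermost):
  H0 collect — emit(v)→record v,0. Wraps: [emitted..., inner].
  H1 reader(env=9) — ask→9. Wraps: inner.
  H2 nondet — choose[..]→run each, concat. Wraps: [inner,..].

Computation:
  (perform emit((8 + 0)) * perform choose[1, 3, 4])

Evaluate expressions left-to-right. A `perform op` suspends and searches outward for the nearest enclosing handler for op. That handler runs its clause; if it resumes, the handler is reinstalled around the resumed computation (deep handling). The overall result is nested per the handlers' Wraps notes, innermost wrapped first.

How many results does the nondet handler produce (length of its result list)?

Evaluation trace:
emit(8) @ H0 ⇒ out+=8
choose[1, 3, 4] @ H2
  branch[0] choose=1:
    H0 returns [8, 0]
    H1 returns [8, 0]
    H2 returns [[8, 0]]
  branch[1] choose=3:
    H0 returns [8, 0]
    H1 returns [8, 0]
    H2 returns [[8, 0]]
  branch[2] choose=4:
    H0 returns [8, 0]
    H1 returns [8, 0]
    H2 returns [[8, 0]]
= [[8, 0], [8, 0], [8, 0]]

Answer: 3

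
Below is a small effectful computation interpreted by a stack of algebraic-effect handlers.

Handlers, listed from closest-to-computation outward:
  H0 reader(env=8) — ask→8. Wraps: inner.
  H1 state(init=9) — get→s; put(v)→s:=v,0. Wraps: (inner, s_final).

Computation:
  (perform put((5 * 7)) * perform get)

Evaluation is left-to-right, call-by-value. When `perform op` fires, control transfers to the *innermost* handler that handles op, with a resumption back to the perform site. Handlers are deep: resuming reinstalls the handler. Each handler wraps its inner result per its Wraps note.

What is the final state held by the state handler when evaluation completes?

Answer: 35

Evaluation trace:
put(35) @ H1 ⇒ s:=35
get @ H1 ⇒ 35
H0 returns 0
H1 returns (0, 35)
= (0, 35)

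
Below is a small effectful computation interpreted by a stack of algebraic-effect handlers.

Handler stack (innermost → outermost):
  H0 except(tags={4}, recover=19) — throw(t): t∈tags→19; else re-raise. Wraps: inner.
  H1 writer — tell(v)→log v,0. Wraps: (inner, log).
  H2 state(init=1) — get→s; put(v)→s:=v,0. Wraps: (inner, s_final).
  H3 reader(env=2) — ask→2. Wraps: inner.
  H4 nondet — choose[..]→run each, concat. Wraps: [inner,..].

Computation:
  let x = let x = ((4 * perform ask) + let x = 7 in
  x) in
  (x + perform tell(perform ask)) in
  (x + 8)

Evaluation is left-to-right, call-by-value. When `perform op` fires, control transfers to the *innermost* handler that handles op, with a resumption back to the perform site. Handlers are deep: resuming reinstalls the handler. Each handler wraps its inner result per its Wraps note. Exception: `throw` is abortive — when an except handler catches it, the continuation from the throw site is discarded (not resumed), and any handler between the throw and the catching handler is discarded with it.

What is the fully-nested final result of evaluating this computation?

Step-by-step:
ask @ H3 ⇒ 2
ask @ H3 ⇒ 2
tell(2) @ H1 ⇒ log+=2
H0 returns 23
H1 returns (23, (2))
H2 returns ((23, (2)), 1)
H3 returns ((23, (2)), 1)
H4 returns [((23, (2)), 1)]
= [((23, (2)), 1)]

Answer: [((23, (2)), 1)]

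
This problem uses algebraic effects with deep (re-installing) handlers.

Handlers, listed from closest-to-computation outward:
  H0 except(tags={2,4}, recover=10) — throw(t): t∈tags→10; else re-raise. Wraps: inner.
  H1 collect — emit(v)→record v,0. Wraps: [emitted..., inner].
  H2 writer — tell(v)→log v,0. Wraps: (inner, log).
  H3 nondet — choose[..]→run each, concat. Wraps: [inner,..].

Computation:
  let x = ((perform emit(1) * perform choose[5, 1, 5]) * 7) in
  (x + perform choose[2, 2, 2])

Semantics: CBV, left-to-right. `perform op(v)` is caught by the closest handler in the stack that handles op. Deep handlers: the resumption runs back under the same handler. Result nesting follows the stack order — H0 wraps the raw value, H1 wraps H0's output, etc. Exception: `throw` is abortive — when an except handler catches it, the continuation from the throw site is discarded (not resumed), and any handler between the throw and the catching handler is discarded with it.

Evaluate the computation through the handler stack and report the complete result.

Answer: [([1, 2], ()), ([1, 2], ()), ([1, 2], ()), ([1, 2], ()), ([1, 2], ()), ([1, 2], ()), ([1, 2], ()), ([1, 2], ()), ([1, 2], ())]

Step-by-step:
emit(1) @ H1 ⇒ out+=1
choose[5, 1, 5] @ H3
  branch[0] choose=5:
    choose[2, 2, 2] @ H3
      branch[0] choose=2:
        H0 returns 2
        H1 returns [1, 2]
        H2 returns ([1, 2], ())
        H3 returns [([1, 2], ())]
      branch[1] choose=2:
        H0 returns 2
        H1 returns [1, 2]
        H2 returns ([1, 2], ())
        H3 returns [([1, 2], ())]
      branch[2] choose=2:
        H0 returns 2
        H1 returns [1, 2]
        H2 returns ([1, 2], ())
        H3 returns [([1, 2], ())]
  branch[1] choose=1:
    choose[2, 2, 2] @ H3
      branch[0] choose=2:
        H0 returns 2
        H1 returns [1, 2]
        H2 returns ([1, 2], ())
        H3 returns [([1, 2], ())]
      branch[1] choose=2:
        H0 returns 2
        H1 returns [1, 2]
        H2 returns ([1, 2], ())
        H3 returns [([1, 2], ())]
      branch[2] choose=2:
        H0 returns 2
        H1 returns [1, 2]
        H2 returns ([1, 2], ())
        H3 returns [([1, 2], ())]
  branch[2] choose=5:
    choose[2, 2, 2] @ H3
      branch[0] choose=2:
        H0 returns 2
        H1 returns [1, 2]
        H2 returns ([1, 2], ())
        H3 returns [([1, 2], ())]
      branch[1] choose=2:
        H0 returns 2
        H1 returns [1, 2]
        H2 returns ([1, 2], ())
        H3 returns [([1, 2], ())]
      branch[2] choose=2:
        H0 returns 2
        H1 returns [1, 2]
        H2 returns ([1, 2], ())
        H3 returns [([1, 2], ())]
= [([1, 2], ()), ([1, 2], ()), ([1, 2], ()), ([1, 2], ()), ([1, 2], ()), ([1, 2], ()), ([1, 2], ()), ([1, 2], ()), ([1, 2], ())]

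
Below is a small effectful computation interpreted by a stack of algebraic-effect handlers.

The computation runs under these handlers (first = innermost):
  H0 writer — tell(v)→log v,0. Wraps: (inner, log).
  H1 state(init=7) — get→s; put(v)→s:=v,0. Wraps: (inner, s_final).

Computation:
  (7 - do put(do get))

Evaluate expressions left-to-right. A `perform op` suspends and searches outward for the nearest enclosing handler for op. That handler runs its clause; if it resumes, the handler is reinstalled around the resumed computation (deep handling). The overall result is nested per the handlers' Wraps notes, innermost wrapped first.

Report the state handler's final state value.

Step-by-step:
get @ H1 ⇒ 7
put(7) @ H1 ⇒ s:=7
H0 returns (7, ())
H1 returns ((7, ()), 7)
= ((7, ()), 7)

Answer: 7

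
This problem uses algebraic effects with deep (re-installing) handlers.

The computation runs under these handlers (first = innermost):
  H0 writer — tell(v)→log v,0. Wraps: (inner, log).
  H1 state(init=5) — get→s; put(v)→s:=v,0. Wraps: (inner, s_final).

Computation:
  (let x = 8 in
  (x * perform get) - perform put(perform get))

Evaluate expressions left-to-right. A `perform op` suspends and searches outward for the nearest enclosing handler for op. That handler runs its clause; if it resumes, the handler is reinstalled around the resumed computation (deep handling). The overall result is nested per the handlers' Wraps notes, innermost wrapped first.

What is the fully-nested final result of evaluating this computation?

Working:
get @ H1 ⇒ 5
get @ H1 ⇒ 5
put(5) @ H1 ⇒ s:=5
H0 returns (40, ())
H1 returns ((40, ()), 5)
= ((40, ()), 5)

Answer: ((40, ()), 5)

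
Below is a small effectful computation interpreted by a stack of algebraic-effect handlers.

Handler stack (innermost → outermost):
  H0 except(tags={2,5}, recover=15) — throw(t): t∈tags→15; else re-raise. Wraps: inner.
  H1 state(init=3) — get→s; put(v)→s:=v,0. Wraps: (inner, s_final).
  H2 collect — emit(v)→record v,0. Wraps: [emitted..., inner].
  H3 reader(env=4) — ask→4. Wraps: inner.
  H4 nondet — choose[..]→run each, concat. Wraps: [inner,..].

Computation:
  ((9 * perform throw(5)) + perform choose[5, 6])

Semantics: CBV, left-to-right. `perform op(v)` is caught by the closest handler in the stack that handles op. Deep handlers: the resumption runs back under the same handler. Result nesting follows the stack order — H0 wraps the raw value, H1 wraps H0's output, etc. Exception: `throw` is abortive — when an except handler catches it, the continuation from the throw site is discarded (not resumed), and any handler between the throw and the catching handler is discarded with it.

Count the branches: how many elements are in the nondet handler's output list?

Evaluation trace:
throw(5) @ H0 caught ⇒ 15
H1 returns (15, 3)
H2 returns [(15, 3)]
H3 returns [(15, 3)]
H4 returns [[(15, 3)]]
= [[(15, 3)]]

Answer: 1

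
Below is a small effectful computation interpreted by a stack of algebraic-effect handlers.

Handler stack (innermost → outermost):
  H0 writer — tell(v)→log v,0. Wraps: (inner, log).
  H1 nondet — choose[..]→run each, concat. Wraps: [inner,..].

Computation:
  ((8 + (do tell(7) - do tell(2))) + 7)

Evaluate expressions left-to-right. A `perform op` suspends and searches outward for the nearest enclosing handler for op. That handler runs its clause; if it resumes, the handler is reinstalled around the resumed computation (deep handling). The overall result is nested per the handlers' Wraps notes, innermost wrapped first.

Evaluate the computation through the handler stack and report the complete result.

Answer: [(15, (7, 2))]

Evaluation trace:
tell(7) @ H0 ⇒ log+=7
tell(2) @ H0 ⇒ log+=2
H0 returns (15, (7, 2))
H1 returns [(15, (7, 2))]
= [(15, (7, 2))]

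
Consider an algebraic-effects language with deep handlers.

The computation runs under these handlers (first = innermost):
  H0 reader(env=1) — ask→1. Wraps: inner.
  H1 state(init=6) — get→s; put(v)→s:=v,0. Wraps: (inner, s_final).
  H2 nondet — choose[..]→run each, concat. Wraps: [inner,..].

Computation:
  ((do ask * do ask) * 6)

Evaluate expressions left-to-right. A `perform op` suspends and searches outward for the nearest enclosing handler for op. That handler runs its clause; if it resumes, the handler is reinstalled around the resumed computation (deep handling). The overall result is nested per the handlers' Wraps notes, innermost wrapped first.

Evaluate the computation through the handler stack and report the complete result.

Answer: [(6, 6)]

Working:
ask @ H0 ⇒ 1
ask @ H0 ⇒ 1
H0 returns 6
H1 returns (6, 6)
H2 returns [(6, 6)]
= [(6, 6)]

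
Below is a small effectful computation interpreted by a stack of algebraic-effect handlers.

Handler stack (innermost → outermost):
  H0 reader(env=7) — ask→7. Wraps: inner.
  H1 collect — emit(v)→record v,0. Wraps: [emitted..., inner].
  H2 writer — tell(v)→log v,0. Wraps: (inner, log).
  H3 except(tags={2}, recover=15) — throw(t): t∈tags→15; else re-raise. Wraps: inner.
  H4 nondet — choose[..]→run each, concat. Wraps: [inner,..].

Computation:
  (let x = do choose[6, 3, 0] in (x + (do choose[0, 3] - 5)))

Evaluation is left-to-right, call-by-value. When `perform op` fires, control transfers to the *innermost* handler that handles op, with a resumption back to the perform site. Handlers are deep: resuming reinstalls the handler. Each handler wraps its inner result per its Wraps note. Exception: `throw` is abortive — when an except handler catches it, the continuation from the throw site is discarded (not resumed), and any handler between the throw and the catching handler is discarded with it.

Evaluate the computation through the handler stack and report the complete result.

Step-by-step:
choose[6, 3, 0] @ H4
  branch[0] choose=6:
    choose[0, 3] @ H4
      branch[0] choose=0:
        H0 returns 1
        H1 returns [1]
        H2 returns ([1], ())
        H3 returns ([1], ())
        H4 returns [([1], ())]
      branch[1] choose=3:
        H0 returns 4
        H1 returns [4]
        H2 returns ([4], ())
        H3 returns ([4], ())
        H4 returns [([4], ())]
  branch[1] choose=3:
    choose[0, 3] @ H4
      branch[0] choose=0:
        H0 returns -2
        H1 returns [-2]
        H2 returns ([-2], ())
        H3 returns ([-2], ())
        H4 returns [([-2], ())]
      branch[1] choose=3:
        H0 returns 1
        H1 returns [1]
        H2 returns ([1], ())
        H3 returns ([1], ())
        H4 returns [([1], ())]
  branch[2] choose=0:
    choose[0, 3] @ H4
      branch[0] choose=0:
        H0 returns -5
        H1 returns [-5]
        H2 returns ([-5], ())
        H3 returns ([-5], ())
        H4 returns [([-5], ())]
      branch[1] choose=3:
        H0 returns -2
        H1 returns [-2]
        H2 returns ([-2], ())
        H3 returns ([-2], ())
        H4 returns [([-2], ())]
= [([1], ()), ([4], ()), ([-2], ()), ([1], ()), ([-5], ()), ([-2], ())]

Answer: [([1], ()), ([4], ()), ([-2], ()), ([1], ()), ([-5], ()), ([-2], ())]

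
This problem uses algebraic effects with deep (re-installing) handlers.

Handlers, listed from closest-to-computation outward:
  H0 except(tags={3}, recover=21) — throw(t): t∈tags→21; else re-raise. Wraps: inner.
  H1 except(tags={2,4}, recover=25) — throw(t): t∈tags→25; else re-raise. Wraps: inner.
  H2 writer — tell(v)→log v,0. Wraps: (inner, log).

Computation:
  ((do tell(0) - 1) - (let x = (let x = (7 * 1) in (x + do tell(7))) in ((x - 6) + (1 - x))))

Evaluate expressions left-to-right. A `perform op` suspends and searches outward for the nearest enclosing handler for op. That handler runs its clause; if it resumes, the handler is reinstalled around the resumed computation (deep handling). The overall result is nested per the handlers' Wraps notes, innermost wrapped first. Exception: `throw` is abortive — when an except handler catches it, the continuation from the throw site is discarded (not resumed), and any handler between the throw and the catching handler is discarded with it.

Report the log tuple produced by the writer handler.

Step-by-step:
tell(0) @ H2 ⇒ log+=0
tell(7) @ H2 ⇒ log+=7
H0 returns 4
H1 returns 4
H2 returns (4, (0, 7))
= (4, (0, 7))

Answer: (0, 7)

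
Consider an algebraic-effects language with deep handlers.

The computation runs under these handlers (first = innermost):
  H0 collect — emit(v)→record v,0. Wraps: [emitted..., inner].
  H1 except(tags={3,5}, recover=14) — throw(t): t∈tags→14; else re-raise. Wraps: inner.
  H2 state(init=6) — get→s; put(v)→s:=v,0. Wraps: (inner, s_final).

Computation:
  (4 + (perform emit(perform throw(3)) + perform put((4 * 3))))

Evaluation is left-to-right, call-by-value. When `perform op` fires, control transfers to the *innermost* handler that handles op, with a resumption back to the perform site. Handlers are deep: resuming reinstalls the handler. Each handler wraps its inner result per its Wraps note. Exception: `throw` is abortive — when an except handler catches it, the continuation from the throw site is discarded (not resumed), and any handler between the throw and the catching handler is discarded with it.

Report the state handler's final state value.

Answer: 6

Working:
throw(3) @ H1 caught ⇒ 14
H2 returns (14, 6)
= (14, 6)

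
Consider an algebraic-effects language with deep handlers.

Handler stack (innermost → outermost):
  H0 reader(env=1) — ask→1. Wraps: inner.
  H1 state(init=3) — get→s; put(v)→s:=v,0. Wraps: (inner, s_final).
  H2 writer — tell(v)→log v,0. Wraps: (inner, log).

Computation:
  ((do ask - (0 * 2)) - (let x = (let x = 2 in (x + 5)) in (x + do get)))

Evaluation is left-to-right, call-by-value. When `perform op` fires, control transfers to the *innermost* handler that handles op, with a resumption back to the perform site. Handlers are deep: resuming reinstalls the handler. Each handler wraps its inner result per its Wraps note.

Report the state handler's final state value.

Answer: 3

Evaluation trace:
ask @ H0 ⇒ 1
get @ H1 ⇒ 3
H0 returns -9
H1 returns (-9, 3)
H2 returns ((-9, 3), ())
= ((-9, 3), ())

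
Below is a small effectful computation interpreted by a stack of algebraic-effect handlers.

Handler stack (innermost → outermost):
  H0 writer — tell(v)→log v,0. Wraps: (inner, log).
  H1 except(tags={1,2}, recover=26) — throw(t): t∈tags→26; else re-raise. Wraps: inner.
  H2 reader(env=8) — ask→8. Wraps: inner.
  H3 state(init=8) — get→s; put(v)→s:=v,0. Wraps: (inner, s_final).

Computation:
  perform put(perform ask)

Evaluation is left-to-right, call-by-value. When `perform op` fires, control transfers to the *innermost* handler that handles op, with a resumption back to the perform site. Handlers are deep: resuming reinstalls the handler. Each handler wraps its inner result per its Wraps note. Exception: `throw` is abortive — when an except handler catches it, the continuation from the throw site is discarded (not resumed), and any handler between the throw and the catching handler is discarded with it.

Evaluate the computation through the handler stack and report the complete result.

Step-by-step:
ask @ H2 ⇒ 8
put(8) @ H3 ⇒ s:=8
H0 returns (0, ())
H1 returns (0, ())
H2 returns (0, ())
H3 returns ((0, ()), 8)
= ((0, ()), 8)

Answer: ((0, ()), 8)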